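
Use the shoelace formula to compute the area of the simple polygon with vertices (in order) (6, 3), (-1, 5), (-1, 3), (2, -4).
Area = 63/2

Shoelace formula: Area = (1/2) |Σ_i (x_i · y_{i+1} − x_{i+1} · y_i)| (indices mod n). Compute each cross term:
  (6)(5) − (-1)(3) = 33
  (-1)(3) − (-1)(5) = 2
  (-1)(-4) − (2)(3) = -2
  (2)(3) − (6)(-4) = 30
Sum = 63, so (signed) Area = 63/2 = 63/2, |Area| = 63/2.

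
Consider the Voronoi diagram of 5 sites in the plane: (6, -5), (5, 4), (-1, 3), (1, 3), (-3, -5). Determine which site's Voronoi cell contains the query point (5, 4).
Nearest site = (5, 4)

The Voronoi cell of site s contains exactly those query points closer to s than to any other site. Compute squared distances from q = (5, 4) to each site:
  (5 − 5)² + (4 − 4)² = 0
  (1 − 5)² + (3 − 4)² = 17
  (-1 − 5)² + (3 − 4)² = 37
  (6 − 5)² + (-5 − 4)² = 82
  (-3 − 5)² + (-5 − 4)² = 145
Minimum is attained by (5, 4), so q lies in its Voronoi cell.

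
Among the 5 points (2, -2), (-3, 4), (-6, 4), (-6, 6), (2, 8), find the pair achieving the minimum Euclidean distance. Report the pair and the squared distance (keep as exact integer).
Pair = ((-6, 4), (-6, 6)); squared distance = 4

Compute all C(5, 2) = 10 pairwise squared distances (x_i − x_j)² + (y_i − y_j)². The minimum is 4, attained by the pair ((-6, 4), (-6, 6)).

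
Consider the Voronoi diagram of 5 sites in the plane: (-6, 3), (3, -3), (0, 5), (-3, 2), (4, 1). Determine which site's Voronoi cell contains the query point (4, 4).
Nearest site = (4, 1)

The Voronoi cell of site s contains exactly those query points closer to s than to any other site. Compute squared distances from q = (4, 4) to each site:
  (4 − 4)² + (1 − 4)² = 9
  (0 − 4)² + (5 − 4)² = 17
  (3 − 4)² + (-3 − 4)² = 50
  (-3 − 4)² + (2 − 4)² = 53
  (-6 − 4)² + (3 − 4)² = 101
Minimum is attained by (4, 1), so q lies in its Voronoi cell.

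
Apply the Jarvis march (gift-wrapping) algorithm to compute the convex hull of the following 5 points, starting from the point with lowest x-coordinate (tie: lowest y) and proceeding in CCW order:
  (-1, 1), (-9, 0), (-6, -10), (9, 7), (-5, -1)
Hull (CCW) = [(-9, 0), (-6, -10), (9, 7)]

Jarvis march: at each step, from the current hull vertex p, select the next vertex q as the point such that every other point lies strictly to the left of (or on) the directed line p → q. (Equivalently: for every other point r, the cross product (q − p) × (r − p) ≥ 0.)
Starting point (lowest x, tie lowest y): (-9, 0). Wrap until returning to start. Resulting hull: (-9, 0), (-6, -10), (9, 7).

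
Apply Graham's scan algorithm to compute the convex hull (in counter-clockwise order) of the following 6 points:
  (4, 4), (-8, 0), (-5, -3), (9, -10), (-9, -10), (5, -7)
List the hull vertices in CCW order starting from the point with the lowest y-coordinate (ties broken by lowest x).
Hull (CCW) = [(-9, -10), (9, -10), (4, 4), (-8, 0)]

Graham scan procedure:
  1. Find the pivot p₀ = point with lowest y (tie → lowest x): (-9, -10).
  2. Sort the remaining points by polar angle around p₀.
  3. Walk through sorted points, maintaining a stack; pop the top while the last three entries make a non-left turn (cross product ≤ 0).
  4. Final stack is the convex hull in CCW order: (-9, -10), (9, -10), (4, 4), (-8, 0).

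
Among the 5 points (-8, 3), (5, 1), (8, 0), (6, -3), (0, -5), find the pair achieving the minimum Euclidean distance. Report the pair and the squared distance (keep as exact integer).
Pair = ((5, 1), (8, 0)); squared distance = 10

Compute all C(5, 2) = 10 pairwise squared distances (x_i − x_j)² + (y_i − y_j)². The minimum is 10, attained by the pair ((5, 1), (8, 0)).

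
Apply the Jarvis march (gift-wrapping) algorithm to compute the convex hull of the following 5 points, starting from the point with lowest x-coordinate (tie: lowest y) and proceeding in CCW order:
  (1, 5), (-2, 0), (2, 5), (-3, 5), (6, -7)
Hull (CCW) = [(-3, 5), (-2, 0), (6, -7), (2, 5)]

Jarvis march: at each step, from the current hull vertex p, select the next vertex q as the point such that every other point lies strictly to the left of (or on) the directed line p → q. (Equivalently: for every other point r, the cross product (q − p) × (r − p) ≥ 0.)
Starting point (lowest x, tie lowest y): (-3, 5). Wrap until returning to start. Resulting hull: (-3, 5), (-2, 0), (6, -7), (2, 5).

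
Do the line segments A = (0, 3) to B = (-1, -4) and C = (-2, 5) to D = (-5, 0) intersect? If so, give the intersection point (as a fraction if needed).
No (intersection of containing lines falls outside at least one segment)

Parametrize and solve: t = -1, s = -1. At least one of these is outside [0, 1], so the segments do not intersect.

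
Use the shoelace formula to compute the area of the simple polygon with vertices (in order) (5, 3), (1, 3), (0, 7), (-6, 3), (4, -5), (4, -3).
Area = 57

Shoelace formula: Area = (1/2) |Σ_i (x_i · y_{i+1} − x_{i+1} · y_i)| (indices mod n). Compute each cross term:
  (5)(3) − (1)(3) = 12
  (1)(7) − (0)(3) = 7
  (0)(3) − (-6)(7) = 42
  (-6)(-5) − (4)(3) = 18
  (4)(-3) − (4)(-5) = 8
  (4)(3) − (5)(-3) = 27
Sum = 114, so (signed) Area = 114/2 = 57, |Area| = 57.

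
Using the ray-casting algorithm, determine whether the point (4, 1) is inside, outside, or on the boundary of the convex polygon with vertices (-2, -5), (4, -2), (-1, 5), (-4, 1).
The point (4, 1) lies strictly outside the polygon

Cast a horizontal ray to the right from the query point and count how many polygon edges it crosses (each edge strictly once or zero times, handled with the usual half-open convention). 
Parity of crossings → even ⇒ outside.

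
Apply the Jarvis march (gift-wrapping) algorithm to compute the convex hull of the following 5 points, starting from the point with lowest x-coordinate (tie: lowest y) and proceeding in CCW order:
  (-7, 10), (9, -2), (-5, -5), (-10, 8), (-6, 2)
Hull (CCW) = [(-10, 8), (-5, -5), (9, -2), (-7, 10)]

Jarvis march: at each step, from the current hull vertex p, select the next vertex q as the point such that every other point lies strictly to the left of (or on) the directed line p → q. (Equivalently: for every other point r, the cross product (q − p) × (r − p) ≥ 0.)
Starting point (lowest x, tie lowest y): (-10, 8). Wrap until returning to start. Resulting hull: (-10, 8), (-5, -5), (9, -2), (-7, 10).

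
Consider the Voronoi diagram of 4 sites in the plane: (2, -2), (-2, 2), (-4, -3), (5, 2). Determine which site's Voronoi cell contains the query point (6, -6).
Nearest site = (2, -2)

The Voronoi cell of site s contains exactly those query points closer to s than to any other site. Compute squared distances from q = (6, -6) to each site:
  (2 − 6)² + (-2 − -6)² = 32
  (5 − 6)² + (2 − -6)² = 65
  (-4 − 6)² + (-3 − -6)² = 109
  (-2 − 6)² + (2 − -6)² = 128
Minimum is attained by (2, -2), so q lies in its Voronoi cell.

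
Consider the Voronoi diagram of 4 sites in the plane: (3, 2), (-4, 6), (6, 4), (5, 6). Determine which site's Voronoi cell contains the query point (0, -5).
Nearest site = (3, 2)

The Voronoi cell of site s contains exactly those query points closer to s than to any other site. Compute squared distances from q = (0, -5) to each site:
  (3 − 0)² + (2 − -5)² = 58
  (6 − 0)² + (4 − -5)² = 117
  (-4 − 0)² + (6 − -5)² = 137
  (5 − 0)² + (6 − -5)² = 146
Minimum is attained by (3, 2), so q lies in its Voronoi cell.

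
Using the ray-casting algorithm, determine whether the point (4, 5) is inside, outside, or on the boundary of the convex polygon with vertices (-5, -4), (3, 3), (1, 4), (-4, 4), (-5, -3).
The point (4, 5) lies strictly outside the polygon

Cast a horizontal ray to the right from the query point and count how many polygon edges it crosses (each edge strictly once or zero times, handled with the usual half-open convention). 
Parity of crossings → even ⇒ outside.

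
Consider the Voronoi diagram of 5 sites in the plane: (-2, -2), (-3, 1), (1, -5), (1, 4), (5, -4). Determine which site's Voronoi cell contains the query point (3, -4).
Nearest site = (5, -4)

The Voronoi cell of site s contains exactly those query points closer to s than to any other site. Compute squared distances from q = (3, -4) to each site:
  (5 − 3)² + (-4 − -4)² = 4
  (1 − 3)² + (-5 − -4)² = 5
  (-2 − 3)² + (-2 − -4)² = 29
  (-3 − 3)² + (1 − -4)² = 61
  (1 − 3)² + (4 − -4)² = 68
Minimum is attained by (5, -4), so q lies in its Voronoi cell.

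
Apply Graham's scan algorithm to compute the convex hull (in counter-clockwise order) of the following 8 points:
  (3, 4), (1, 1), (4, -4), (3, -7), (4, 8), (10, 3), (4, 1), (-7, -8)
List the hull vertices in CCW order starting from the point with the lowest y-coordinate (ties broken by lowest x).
Hull (CCW) = [(-7, -8), (3, -7), (10, 3), (4, 8)]

Graham scan procedure:
  1. Find the pivot p₀ = point with lowest y (tie → lowest x): (-7, -8).
  2. Sort the remaining points by polar angle around p₀.
  3. Walk through sorted points, maintaining a stack; pop the top while the last three entries make a non-left turn (cross product ≤ 0).
  4. Final stack is the convex hull in CCW order: (-7, -8), (3, -7), (10, 3), (4, 8).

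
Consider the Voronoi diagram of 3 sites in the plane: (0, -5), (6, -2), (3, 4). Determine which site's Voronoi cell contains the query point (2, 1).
Nearest site = (3, 4)

The Voronoi cell of site s contains exactly those query points closer to s than to any other site. Compute squared distances from q = (2, 1) to each site:
  (3 − 2)² + (4 − 1)² = 10
  (6 − 2)² + (-2 − 1)² = 25
  (0 − 2)² + (-5 − 1)² = 40
Minimum is attained by (3, 4), so q lies in its Voronoi cell.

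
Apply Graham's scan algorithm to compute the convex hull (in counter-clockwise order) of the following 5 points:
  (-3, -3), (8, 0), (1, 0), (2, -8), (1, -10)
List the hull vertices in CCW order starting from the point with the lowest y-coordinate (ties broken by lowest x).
Hull (CCW) = [(1, -10), (8, 0), (1, 0), (-3, -3)]

Graham scan procedure:
  1. Find the pivot p₀ = point with lowest y (tie → lowest x): (1, -10).
  2. Sort the remaining points by polar angle around p₀.
  3. Walk through sorted points, maintaining a stack; pop the top while the last three entries make a non-left turn (cross product ≤ 0).
  4. Final stack is the convex hull in CCW order: (1, -10), (8, 0), (1, 0), (-3, -3).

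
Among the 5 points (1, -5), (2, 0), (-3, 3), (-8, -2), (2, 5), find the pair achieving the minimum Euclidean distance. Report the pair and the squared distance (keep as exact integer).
Pair = ((2, 0), (2, 5)); squared distance = 25

Compute all C(5, 2) = 10 pairwise squared distances (x_i − x_j)² + (y_i − y_j)². The minimum is 25, attained by the pair ((2, 0), (2, 5)).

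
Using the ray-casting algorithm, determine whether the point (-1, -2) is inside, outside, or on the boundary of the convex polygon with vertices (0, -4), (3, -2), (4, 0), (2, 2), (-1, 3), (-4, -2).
The point (-1, -2) lies strictly inside the polygon

Cast a horizontal ray to the right from the query point and count how many polygon edges it crosses (each edge strictly once or zero times, handled with the usual half-open convention). 
Parity of crossings → odd ⇒ inside.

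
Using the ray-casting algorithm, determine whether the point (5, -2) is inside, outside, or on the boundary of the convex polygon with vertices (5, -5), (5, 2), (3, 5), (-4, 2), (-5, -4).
The point (5, -2) lies on the polygon boundary

Boundary check: the query satisfies the collinearity and bounding-box conditions for some polygon edge, so it lies exactly on the boundary.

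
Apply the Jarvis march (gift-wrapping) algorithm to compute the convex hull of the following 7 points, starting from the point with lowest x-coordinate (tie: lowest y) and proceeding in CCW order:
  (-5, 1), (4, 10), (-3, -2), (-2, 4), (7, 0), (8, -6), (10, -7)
Hull (CCW) = [(-5, 1), (-3, -2), (10, -7), (4, 10)]

Jarvis march: at each step, from the current hull vertex p, select the next vertex q as the point such that every other point lies strictly to the left of (or on) the directed line p → q. (Equivalently: for every other point r, the cross product (q − p) × (r − p) ≥ 0.)
Starting point (lowest x, tie lowest y): (-5, 1). Wrap until returning to start. Resulting hull: (-5, 1), (-3, -2), (10, -7), (4, 10).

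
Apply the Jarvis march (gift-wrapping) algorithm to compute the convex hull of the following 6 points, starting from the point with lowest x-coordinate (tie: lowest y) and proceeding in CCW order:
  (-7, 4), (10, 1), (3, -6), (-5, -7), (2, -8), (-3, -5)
Hull (CCW) = [(-7, 4), (-5, -7), (2, -8), (10, 1)]

Jarvis march: at each step, from the current hull vertex p, select the next vertex q as the point such that every other point lies strictly to the left of (or on) the directed line p → q. (Equivalently: for every other point r, the cross product (q − p) × (r − p) ≥ 0.)
Starting point (lowest x, tie lowest y): (-7, 4). Wrap until returning to start. Resulting hull: (-7, 4), (-5, -7), (2, -8), (10, 1).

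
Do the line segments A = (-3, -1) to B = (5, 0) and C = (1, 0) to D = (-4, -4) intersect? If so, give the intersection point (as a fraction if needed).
Yes; intersection at (7/27, -16/27) (t = 11/27 on AB, s = 4/27 on CD)

Parametrize AB as A + t(B − A) = (-3 + 8 t, -1 + 1 t) and CD as C + s(D − C) = (1 + -5 s, 0 + -4 s). Solve the linear system for (t, s). Determinant = 27 ≠ 0, so a unique intersection of the containing lines exists. Solution: t = 11/27, s = 4/27 — both in [0, 1], so the segments cross. Intersection point: (7/27, -16/27).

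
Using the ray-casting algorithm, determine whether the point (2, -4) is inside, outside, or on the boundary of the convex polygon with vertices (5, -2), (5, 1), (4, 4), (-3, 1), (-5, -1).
The point (2, -4) lies strictly outside the polygon

Cast a horizontal ray to the right from the query point and count how many polygon edges it crosses (each edge strictly once or zero times, handled with the usual half-open convention). 
Parity of crossings → even ⇒ outside.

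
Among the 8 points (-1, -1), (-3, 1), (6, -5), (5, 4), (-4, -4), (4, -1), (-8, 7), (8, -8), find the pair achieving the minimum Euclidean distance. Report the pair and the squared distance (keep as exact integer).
Pair = ((-1, -1), (-3, 1)); squared distance = 8

Compute all C(8, 2) = 28 pairwise squared distances (x_i − x_j)² + (y_i − y_j)². The minimum is 8, attained by the pair ((-1, -1), (-3, 1)).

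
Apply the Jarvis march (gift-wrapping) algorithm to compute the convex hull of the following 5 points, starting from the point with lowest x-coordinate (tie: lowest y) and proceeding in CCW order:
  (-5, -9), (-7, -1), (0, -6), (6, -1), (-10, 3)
Hull (CCW) = [(-10, 3), (-5, -9), (0, -6), (6, -1)]

Jarvis march: at each step, from the current hull vertex p, select the next vertex q as the point such that every other point lies strictly to the left of (or on) the directed line p → q. (Equivalently: for every other point r, the cross product (q − p) × (r − p) ≥ 0.)
Starting point (lowest x, tie lowest y): (-10, 3). Wrap until returning to start. Resulting hull: (-10, 3), (-5, -9), (0, -6), (6, -1).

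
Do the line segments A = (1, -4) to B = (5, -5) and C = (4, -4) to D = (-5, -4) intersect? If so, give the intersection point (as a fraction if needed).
Yes; intersection at (1, -4) (t = 0 on AB, s = 1/3 on CD)

Parametrize AB as A + t(B − A) = (1 + 4 t, -4 + -1 t) and CD as C + s(D − C) = (4 + -9 s, -4 + 0 s). Solve the linear system for (t, s). Determinant = 9 ≠ 0, so a unique intersection of the containing lines exists. Solution: t = 0, s = 1/3 — both in [0, 1], so the segments cross. Intersection point: (1, -4).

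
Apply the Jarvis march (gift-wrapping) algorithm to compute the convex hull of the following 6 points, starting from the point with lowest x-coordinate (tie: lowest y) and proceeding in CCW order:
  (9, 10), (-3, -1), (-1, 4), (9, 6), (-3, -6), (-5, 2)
Hull (CCW) = [(-5, 2), (-3, -6), (9, 6), (9, 10)]

Jarvis march: at each step, from the current hull vertex p, select the next vertex q as the point such that every other point lies strictly to the left of (or on) the directed line p → q. (Equivalently: for every other point r, the cross product (q − p) × (r − p) ≥ 0.)
Starting point (lowest x, tie lowest y): (-5, 2). Wrap until returning to start. Resulting hull: (-5, 2), (-3, -6), (9, 6), (9, 10).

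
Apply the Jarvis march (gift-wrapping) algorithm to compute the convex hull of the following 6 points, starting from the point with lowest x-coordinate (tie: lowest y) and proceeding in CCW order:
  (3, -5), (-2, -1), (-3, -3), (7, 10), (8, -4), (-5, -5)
Hull (CCW) = [(-5, -5), (3, -5), (8, -4), (7, 10), (-2, -1)]

Jarvis march: at each step, from the current hull vertex p, select the next vertex q as the point such that every other point lies strictly to the left of (or on) the directed line p → q. (Equivalently: for every other point r, the cross product (q − p) × (r − p) ≥ 0.)
Starting point (lowest x, tie lowest y): (-5, -5). Wrap until returning to start. Resulting hull: (-5, -5), (3, -5), (8, -4), (7, 10), (-2, -1).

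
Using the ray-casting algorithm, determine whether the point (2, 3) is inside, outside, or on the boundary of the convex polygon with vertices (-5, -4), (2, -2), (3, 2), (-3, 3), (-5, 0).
The point (2, 3) lies strictly outside the polygon

Cast a horizontal ray to the right from the query point and count how many polygon edges it crosses (each edge strictly once or zero times, handled with the usual half-open convention). 
Parity of crossings → even ⇒ outside.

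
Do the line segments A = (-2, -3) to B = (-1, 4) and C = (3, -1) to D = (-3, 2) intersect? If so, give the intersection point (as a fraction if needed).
Yes; intersection at (-7/5, 6/5) (t = 3/5 on AB, s = 11/15 on CD)

Parametrize AB as A + t(B − A) = (-2 + 1 t, -3 + 7 t) and CD as C + s(D − C) = (3 + -6 s, -1 + 3 s). Solve the linear system for (t, s). Determinant = -45 ≠ 0, so a unique intersection of the containing lines exists. Solution: t = 3/5, s = 11/15 — both in [0, 1], so the segments cross. Intersection point: (-7/5, 6/5).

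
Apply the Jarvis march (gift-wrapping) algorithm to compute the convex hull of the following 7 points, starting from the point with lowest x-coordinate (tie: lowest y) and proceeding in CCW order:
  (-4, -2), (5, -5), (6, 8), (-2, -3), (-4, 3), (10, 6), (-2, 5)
Hull (CCW) = [(-4, -2), (-2, -3), (5, -5), (10, 6), (6, 8), (-2, 5), (-4, 3)]

Jarvis march: at each step, from the current hull vertex p, select the next vertex q as the point such that every other point lies strictly to the left of (or on) the directed line p → q. (Equivalently: for every other point r, the cross product (q − p) × (r − p) ≥ 0.)
Starting point (lowest x, tie lowest y): (-4, -2). Wrap until returning to start. Resulting hull: (-4, -2), (-2, -3), (5, -5), (10, 6), (6, 8), (-2, 5), (-4, 3).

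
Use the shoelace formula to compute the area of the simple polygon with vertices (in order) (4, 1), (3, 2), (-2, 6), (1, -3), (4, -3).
Area = 26

Shoelace formula: Area = (1/2) |Σ_i (x_i · y_{i+1} − x_{i+1} · y_i)| (indices mod n). Compute each cross term:
  (4)(2) − (3)(1) = 5
  (3)(6) − (-2)(2) = 22
  (-2)(-3) − (1)(6) = 0
  (1)(-3) − (4)(-3) = 9
  (4)(1) − (4)(-3) = 16
Sum = 52, so (signed) Area = 52/2 = 26, |Area| = 26.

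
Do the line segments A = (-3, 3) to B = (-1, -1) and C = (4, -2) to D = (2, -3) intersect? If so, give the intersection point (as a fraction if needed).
No (intersection of containing lines falls outside at least one segment)

Parametrize and solve: t = 17/10, s = 9/5. At least one of these is outside [0, 1], so the segments do not intersect.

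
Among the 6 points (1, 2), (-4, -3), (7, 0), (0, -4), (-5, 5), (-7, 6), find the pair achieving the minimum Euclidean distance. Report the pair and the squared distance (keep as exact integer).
Pair = ((-5, 5), (-7, 6)); squared distance = 5

Compute all C(6, 2) = 15 pairwise squared distances (x_i − x_j)² + (y_i − y_j)². The minimum is 5, attained by the pair ((-5, 5), (-7, 6)).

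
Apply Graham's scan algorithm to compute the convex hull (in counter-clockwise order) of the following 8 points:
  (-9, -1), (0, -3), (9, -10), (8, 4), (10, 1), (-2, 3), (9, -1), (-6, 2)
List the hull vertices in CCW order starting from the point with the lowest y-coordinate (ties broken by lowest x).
Hull (CCW) = [(9, -10), (10, 1), (8, 4), (-2, 3), (-6, 2), (-9, -1)]

Graham scan procedure:
  1. Find the pivot p₀ = point with lowest y (tie → lowest x): (9, -10).
  2. Sort the remaining points by polar angle around p₀.
  3. Walk through sorted points, maintaining a stack; pop the top while the last three entries make a non-left turn (cross product ≤ 0).
  4. Final stack is the convex hull in CCW order: (9, -10), (10, 1), (8, 4), (-2, 3), (-6, 2), (-9, -1).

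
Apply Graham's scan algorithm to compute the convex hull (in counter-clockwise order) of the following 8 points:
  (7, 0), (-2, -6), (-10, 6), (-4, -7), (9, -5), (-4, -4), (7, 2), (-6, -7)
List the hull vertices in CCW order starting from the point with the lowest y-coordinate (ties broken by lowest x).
Hull (CCW) = [(-6, -7), (-4, -7), (9, -5), (7, 2), (-10, 6)]

Graham scan procedure:
  1. Find the pivot p₀ = point with lowest y (tie → lowest x): (-6, -7).
  2. Sort the remaining points by polar angle around p₀.
  3. Walk through sorted points, maintaining a stack; pop the top while the last three entries make a non-left turn (cross product ≤ 0).
  4. Final stack is the convex hull in CCW order: (-6, -7), (-4, -7), (9, -5), (7, 2), (-10, 6).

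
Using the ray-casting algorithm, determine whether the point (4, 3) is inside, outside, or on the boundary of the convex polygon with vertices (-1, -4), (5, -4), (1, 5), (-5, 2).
The point (4, 3) lies strictly outside the polygon

Cast a horizontal ray to the right from the query point and count how many polygon edges it crosses (each edge strictly once or zero times, handled with the usual half-open convention). 
Parity of crossings → even ⇒ outside.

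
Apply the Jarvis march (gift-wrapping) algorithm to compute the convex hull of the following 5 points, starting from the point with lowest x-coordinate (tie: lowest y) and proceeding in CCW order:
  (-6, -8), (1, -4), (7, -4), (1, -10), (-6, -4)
Hull (CCW) = [(-6, -8), (1, -10), (7, -4), (-6, -4)]

Jarvis march: at each step, from the current hull vertex p, select the next vertex q as the point such that every other point lies strictly to the left of (or on) the directed line p → q. (Equivalently: for every other point r, the cross product (q − p) × (r − p) ≥ 0.)
Starting point (lowest x, tie lowest y): (-6, -8). Wrap until returning to start. Resulting hull: (-6, -8), (1, -10), (7, -4), (-6, -4).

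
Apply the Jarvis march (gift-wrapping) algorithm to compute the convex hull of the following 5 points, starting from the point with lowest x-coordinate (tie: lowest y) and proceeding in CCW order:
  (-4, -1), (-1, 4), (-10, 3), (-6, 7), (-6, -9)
Hull (CCW) = [(-10, 3), (-6, -9), (-1, 4), (-6, 7)]

Jarvis march: at each step, from the current hull vertex p, select the next vertex q as the point such that every other point lies strictly to the left of (or on) the directed line p → q. (Equivalently: for every other point r, the cross product (q − p) × (r − p) ≥ 0.)
Starting point (lowest x, tie lowest y): (-10, 3). Wrap until returning to start. Resulting hull: (-10, 3), (-6, -9), (-1, 4), (-6, 7).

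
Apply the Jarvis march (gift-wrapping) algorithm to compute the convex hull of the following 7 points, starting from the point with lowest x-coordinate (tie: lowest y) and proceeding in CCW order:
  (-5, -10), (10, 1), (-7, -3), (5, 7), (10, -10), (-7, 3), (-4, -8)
Hull (CCW) = [(-7, -3), (-5, -10), (10, -10), (10, 1), (5, 7), (-7, 3)]

Jarvis march: at each step, from the current hull vertex p, select the next vertex q as the point such that every other point lies strictly to the left of (or on) the directed line p → q. (Equivalently: for every other point r, the cross product (q − p) × (r − p) ≥ 0.)
Starting point (lowest x, tie lowest y): (-7, -3). Wrap until returning to start. Resulting hull: (-7, -3), (-5, -10), (10, -10), (10, 1), (5, 7), (-7, 3).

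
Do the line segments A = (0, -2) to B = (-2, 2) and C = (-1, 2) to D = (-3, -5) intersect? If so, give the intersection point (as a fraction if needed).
Yes; intersection at (-15/11, 8/11) (t = 15/22 on AB, s = 2/11 on CD)

Parametrize AB as A + t(B − A) = (0 + -2 t, -2 + 4 t) and CD as C + s(D − C) = (-1 + -2 s, 2 + -7 s). Solve the linear system for (t, s). Determinant = -22 ≠ 0, so a unique intersection of the containing lines exists. Solution: t = 15/22, s = 2/11 — both in [0, 1], so the segments cross. Intersection point: (-15/11, 8/11).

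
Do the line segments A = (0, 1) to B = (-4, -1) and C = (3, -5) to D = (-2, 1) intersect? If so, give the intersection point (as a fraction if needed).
Yes; intersection at (-24/17, 5/17) (t = 6/17 on AB, s = 15/17 on CD)

Parametrize AB as A + t(B − A) = (0 + -4 t, 1 + -2 t) and CD as C + s(D − C) = (3 + -5 s, -5 + 6 s). Solve the linear system for (t, s). Determinant = 34 ≠ 0, so a unique intersection of the containing lines exists. Solution: t = 6/17, s = 15/17 — both in [0, 1], so the segments cross. Intersection point: (-24/17, 5/17).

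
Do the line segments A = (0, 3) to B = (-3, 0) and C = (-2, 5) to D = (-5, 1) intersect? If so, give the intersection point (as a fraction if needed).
No (intersection of containing lines falls outside at least one segment)

Parametrize and solve: t = 14/3, s = 4. At least one of these is outside [0, 1], so the segments do not intersect.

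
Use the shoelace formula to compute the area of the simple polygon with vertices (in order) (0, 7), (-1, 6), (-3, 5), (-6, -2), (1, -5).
Area = 95/2

Shoelace formula: Area = (1/2) |Σ_i (x_i · y_{i+1} − x_{i+1} · y_i)| (indices mod n). Compute each cross term:
  (0)(6) − (-1)(7) = 7
  (-1)(5) − (-3)(6) = 13
  (-3)(-2) − (-6)(5) = 36
  (-6)(-5) − (1)(-2) = 32
  (1)(7) − (0)(-5) = 7
Sum = 95, so (signed) Area = 95/2 = 95/2, |Area| = 95/2.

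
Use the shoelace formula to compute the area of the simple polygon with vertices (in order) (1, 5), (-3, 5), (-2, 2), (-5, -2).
Area = 15/2

Shoelace formula: Area = (1/2) |Σ_i (x_i · y_{i+1} − x_{i+1} · y_i)| (indices mod n). Compute each cross term:
  (1)(5) − (-3)(5) = 20
  (-3)(2) − (-2)(5) = 4
  (-2)(-2) − (-5)(2) = 14
  (-5)(5) − (1)(-2) = -23
Sum = 15, so (signed) Area = 15/2 = 15/2, |Area| = 15/2.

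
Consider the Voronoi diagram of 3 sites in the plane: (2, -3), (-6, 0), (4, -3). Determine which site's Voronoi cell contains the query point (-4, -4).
Nearest site = (-6, 0)

The Voronoi cell of site s contains exactly those query points closer to s than to any other site. Compute squared distances from q = (-4, -4) to each site:
  (-6 − -4)² + (0 − -4)² = 20
  (2 − -4)² + (-3 − -4)² = 37
  (4 − -4)² + (-3 − -4)² = 65
Minimum is attained by (-6, 0), so q lies in its Voronoi cell.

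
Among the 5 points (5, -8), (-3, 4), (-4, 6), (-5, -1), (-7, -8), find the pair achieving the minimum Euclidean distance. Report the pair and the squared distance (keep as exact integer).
Pair = ((-3, 4), (-4, 6)); squared distance = 5

Compute all C(5, 2) = 10 pairwise squared distances (x_i − x_j)² + (y_i − y_j)². The minimum is 5, attained by the pair ((-3, 4), (-4, 6)).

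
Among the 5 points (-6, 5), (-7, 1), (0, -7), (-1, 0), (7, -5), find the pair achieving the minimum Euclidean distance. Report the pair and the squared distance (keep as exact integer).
Pair = ((-6, 5), (-7, 1)); squared distance = 17

Compute all C(5, 2) = 10 pairwise squared distances (x_i − x_j)² + (y_i − y_j)². The minimum is 17, attained by the pair ((-6, 5), (-7, 1)).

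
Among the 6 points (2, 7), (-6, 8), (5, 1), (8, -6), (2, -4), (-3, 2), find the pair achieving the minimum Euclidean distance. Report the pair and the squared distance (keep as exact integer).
Pair = ((5, 1), (2, -4)); squared distance = 34

Compute all C(6, 2) = 15 pairwise squared distances (x_i − x_j)² + (y_i − y_j)². The minimum is 34, attained by the pair ((5, 1), (2, -4)).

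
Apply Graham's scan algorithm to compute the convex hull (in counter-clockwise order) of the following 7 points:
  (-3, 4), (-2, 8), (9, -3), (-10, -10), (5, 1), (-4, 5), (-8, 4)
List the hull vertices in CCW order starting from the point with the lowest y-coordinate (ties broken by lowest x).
Hull (CCW) = [(-10, -10), (9, -3), (-2, 8), (-8, 4)]

Graham scan procedure:
  1. Find the pivot p₀ = point with lowest y (tie → lowest x): (-10, -10).
  2. Sort the remaining points by polar angle around p₀.
  3. Walk through sorted points, maintaining a stack; pop the top while the last three entries make a non-left turn (cross product ≤ 0).
  4. Final stack is the convex hull in CCW order: (-10, -10), (9, -3), (-2, 8), (-8, 4).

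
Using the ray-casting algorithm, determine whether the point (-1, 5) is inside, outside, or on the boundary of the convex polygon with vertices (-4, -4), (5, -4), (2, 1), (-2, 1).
The point (-1, 5) lies strictly outside the polygon

Cast a horizontal ray to the right from the query point and count how many polygon edges it crosses (each edge strictly once or zero times, handled with the usual half-open convention). 
Parity of crossings → even ⇒ outside.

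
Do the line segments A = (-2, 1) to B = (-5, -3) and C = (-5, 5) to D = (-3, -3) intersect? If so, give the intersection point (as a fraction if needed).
Yes; intersection at (-7/2, -1) (t = 1/2 on AB, s = 3/4 on CD)

Parametrize AB as A + t(B − A) = (-2 + -3 t, 1 + -4 t) and CD as C + s(D − C) = (-5 + 2 s, 5 + -8 s). Solve the linear system for (t, s). Determinant = -32 ≠ 0, so a unique intersection of the containing lines exists. Solution: t = 1/2, s = 3/4 — both in [0, 1], so the segments cross. Intersection point: (-7/2, -1).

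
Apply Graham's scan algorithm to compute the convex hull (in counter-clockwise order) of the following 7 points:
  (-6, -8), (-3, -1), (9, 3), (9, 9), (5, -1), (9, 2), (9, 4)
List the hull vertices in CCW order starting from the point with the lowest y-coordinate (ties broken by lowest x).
Hull (CCW) = [(-6, -8), (5, -1), (9, 2), (9, 9), (-3, -1)]

Graham scan procedure:
  1. Find the pivot p₀ = point with lowest y (tie → lowest x): (-6, -8).
  2. Sort the remaining points by polar angle around p₀.
  3. Walk through sorted points, maintaining a stack; pop the top while the last three entries make a non-left turn (cross product ≤ 0).
  4. Final stack is the convex hull in CCW order: (-6, -8), (5, -1), (9, 2), (9, 9), (-3, -1).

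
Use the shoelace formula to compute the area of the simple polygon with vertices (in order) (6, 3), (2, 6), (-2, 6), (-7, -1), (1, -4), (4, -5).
Area = 90

Shoelace formula: Area = (1/2) |Σ_i (x_i · y_{i+1} − x_{i+1} · y_i)| (indices mod n). Compute each cross term:
  (6)(6) − (2)(3) = 30
  (2)(6) − (-2)(6) = 24
  (-2)(-1) − (-7)(6) = 44
  (-7)(-4) − (1)(-1) = 29
  (1)(-5) − (4)(-4) = 11
  (4)(3) − (6)(-5) = 42
Sum = 180, so (signed) Area = 180/2 = 90, |Area| = 90.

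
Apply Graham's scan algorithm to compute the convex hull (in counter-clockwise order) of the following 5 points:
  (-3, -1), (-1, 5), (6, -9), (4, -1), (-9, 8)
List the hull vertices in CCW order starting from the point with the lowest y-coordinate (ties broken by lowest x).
Hull (CCW) = [(6, -9), (4, -1), (-1, 5), (-9, 8), (-3, -1)]

Graham scan procedure:
  1. Find the pivot p₀ = point with lowest y (tie → lowest x): (6, -9).
  2. Sort the remaining points by polar angle around p₀.
  3. Walk through sorted points, maintaining a stack; pop the top while the last three entries make a non-left turn (cross product ≤ 0).
  4. Final stack is the convex hull in CCW order: (6, -9), (4, -1), (-1, 5), (-9, 8), (-3, -1).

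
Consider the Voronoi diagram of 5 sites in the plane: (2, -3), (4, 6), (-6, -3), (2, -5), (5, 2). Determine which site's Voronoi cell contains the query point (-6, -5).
Nearest site = (-6, -3)

The Voronoi cell of site s contains exactly those query points closer to s than to any other site. Compute squared distances from q = (-6, -5) to each site:
  (-6 − -6)² + (-3 − -5)² = 4
  (2 − -6)² + (-5 − -5)² = 64
  (2 − -6)² + (-3 − -5)² = 68
  (5 − -6)² + (2 − -5)² = 170
  (4 − -6)² + (6 − -5)² = 221
Minimum is attained by (-6, -3), so q lies in its Voronoi cell.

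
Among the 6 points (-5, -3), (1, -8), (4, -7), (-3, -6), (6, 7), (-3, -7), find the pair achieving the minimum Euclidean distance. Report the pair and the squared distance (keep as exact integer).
Pair = ((-3, -6), (-3, -7)); squared distance = 1

Compute all C(6, 2) = 15 pairwise squared distances (x_i − x_j)² + (y_i − y_j)². The minimum is 1, attained by the pair ((-3, -6), (-3, -7)).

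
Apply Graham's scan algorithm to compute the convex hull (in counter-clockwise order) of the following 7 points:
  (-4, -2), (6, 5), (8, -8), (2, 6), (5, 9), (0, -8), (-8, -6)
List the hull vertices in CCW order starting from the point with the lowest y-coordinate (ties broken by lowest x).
Hull (CCW) = [(0, -8), (8, -8), (6, 5), (5, 9), (2, 6), (-8, -6)]

Graham scan procedure:
  1. Find the pivot p₀ = point with lowest y (tie → lowest x): (0, -8).
  2. Sort the remaining points by polar angle around p₀.
  3. Walk through sorted points, maintaining a stack; pop the top while the last three entries make a non-left turn (cross product ≤ 0).
  4. Final stack is the convex hull in CCW order: (0, -8), (8, -8), (6, 5), (5, 9), (2, 6), (-8, -6).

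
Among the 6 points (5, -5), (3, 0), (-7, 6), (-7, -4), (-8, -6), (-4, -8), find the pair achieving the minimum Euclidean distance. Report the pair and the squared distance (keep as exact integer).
Pair = ((-7, -4), (-8, -6)); squared distance = 5

Compute all C(6, 2) = 15 pairwise squared distances (x_i − x_j)² + (y_i − y_j)². The minimum is 5, attained by the pair ((-7, -4), (-8, -6)).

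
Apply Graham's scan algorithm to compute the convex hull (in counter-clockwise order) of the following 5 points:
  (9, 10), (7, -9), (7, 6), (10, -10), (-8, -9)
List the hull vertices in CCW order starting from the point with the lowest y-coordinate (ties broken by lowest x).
Hull (CCW) = [(10, -10), (9, 10), (-8, -9)]

Graham scan procedure:
  1. Find the pivot p₀ = point with lowest y (tie → lowest x): (10, -10).
  2. Sort the remaining points by polar angle around p₀.
  3. Walk through sorted points, maintaining a stack; pop the top while the last three entries make a non-left turn (cross product ≤ 0).
  4. Final stack is the convex hull in CCW order: (10, -10), (9, 10), (-8, -9).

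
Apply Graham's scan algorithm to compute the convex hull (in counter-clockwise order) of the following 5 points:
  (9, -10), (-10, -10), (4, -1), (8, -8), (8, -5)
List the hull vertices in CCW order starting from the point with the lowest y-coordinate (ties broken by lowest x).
Hull (CCW) = [(-10, -10), (9, -10), (8, -5), (4, -1)]

Graham scan procedure:
  1. Find the pivot p₀ = point with lowest y (tie → lowest x): (-10, -10).
  2. Sort the remaining points by polar angle around p₀.
  3. Walk through sorted points, maintaining a stack; pop the top while the last three entries make a non-left turn (cross product ≤ 0).
  4. Final stack is the convex hull in CCW order: (-10, -10), (9, -10), (8, -5), (4, -1).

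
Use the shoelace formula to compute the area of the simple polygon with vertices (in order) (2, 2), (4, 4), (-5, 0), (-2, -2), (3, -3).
Area = 27

Shoelace formula: Area = (1/2) |Σ_i (x_i · y_{i+1} − x_{i+1} · y_i)| (indices mod n). Compute each cross term:
  (2)(4) − (4)(2) = 0
  (4)(0) − (-5)(4) = 20
  (-5)(-2) − (-2)(0) = 10
  (-2)(-3) − (3)(-2) = 12
  (3)(2) − (2)(-3) = 12
Sum = 54, so (signed) Area = 54/2 = 27, |Area| = 27.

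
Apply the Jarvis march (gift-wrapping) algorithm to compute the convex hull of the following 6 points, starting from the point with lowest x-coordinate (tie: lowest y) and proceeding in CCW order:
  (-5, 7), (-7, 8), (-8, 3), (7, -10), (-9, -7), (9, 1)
Hull (CCW) = [(-9, -7), (7, -10), (9, 1), (-7, 8), (-8, 3)]

Jarvis march: at each step, from the current hull vertex p, select the next vertex q as the point such that every other point lies strictly to the left of (or on) the directed line p → q. (Equivalently: for every other point r, the cross product (q − p) × (r − p) ≥ 0.)
Starting point (lowest x, tie lowest y): (-9, -7). Wrap until returning to start. Resulting hull: (-9, -7), (7, -10), (9, 1), (-7, 8), (-8, 3).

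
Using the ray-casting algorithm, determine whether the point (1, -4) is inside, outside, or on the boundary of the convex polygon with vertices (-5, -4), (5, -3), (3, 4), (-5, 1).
The point (1, -4) lies strictly outside the polygon

Cast a horizontal ray to the right from the query point and count how many polygon edges it crosses (each edge strictly once or zero times, handled with the usual half-open convention). 
Parity of crossings → even ⇒ outside.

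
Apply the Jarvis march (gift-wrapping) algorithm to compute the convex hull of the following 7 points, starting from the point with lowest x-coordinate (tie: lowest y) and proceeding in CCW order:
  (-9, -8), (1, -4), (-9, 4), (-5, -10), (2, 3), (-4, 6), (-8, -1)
Hull (CCW) = [(-9, -8), (-5, -10), (1, -4), (2, 3), (-4, 6), (-9, 4)]

Jarvis march: at each step, from the current hull vertex p, select the next vertex q as the point such that every other point lies strictly to the left of (or on) the directed line p → q. (Equivalently: for every other point r, the cross product (q − p) × (r − p) ≥ 0.)
Starting point (lowest x, tie lowest y): (-9, -8). Wrap until returning to start. Resulting hull: (-9, -8), (-5, -10), (1, -4), (2, 3), (-4, 6), (-9, 4).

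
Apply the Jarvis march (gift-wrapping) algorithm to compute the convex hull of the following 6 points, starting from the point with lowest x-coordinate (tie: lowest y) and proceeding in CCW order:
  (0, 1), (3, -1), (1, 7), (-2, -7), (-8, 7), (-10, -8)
Hull (CCW) = [(-10, -8), (-2, -7), (3, -1), (1, 7), (-8, 7)]

Jarvis march: at each step, from the current hull vertex p, select the next vertex q as the point such that every other point lies strictly to the left of (or on) the directed line p → q. (Equivalently: for every other point r, the cross product (q − p) × (r − p) ≥ 0.)
Starting point (lowest x, tie lowest y): (-10, -8). Wrap until returning to start. Resulting hull: (-10, -8), (-2, -7), (3, -1), (1, 7), (-8, 7).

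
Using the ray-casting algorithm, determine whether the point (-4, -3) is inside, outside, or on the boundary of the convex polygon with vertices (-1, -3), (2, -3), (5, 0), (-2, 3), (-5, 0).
The point (-4, -3) lies strictly outside the polygon

Cast a horizontal ray to the right from the query point and count how many polygon edges it crosses (each edge strictly once or zero times, handled with the usual half-open convention). 
Parity of crossings → even ⇒ outside.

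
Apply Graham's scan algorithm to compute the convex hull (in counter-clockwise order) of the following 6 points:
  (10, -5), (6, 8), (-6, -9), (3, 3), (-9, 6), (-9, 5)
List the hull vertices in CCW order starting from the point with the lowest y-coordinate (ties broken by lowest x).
Hull (CCW) = [(-6, -9), (10, -5), (6, 8), (-9, 6), (-9, 5)]

Graham scan procedure:
  1. Find the pivot p₀ = point with lowest y (tie → lowest x): (-6, -9).
  2. Sort the remaining points by polar angle around p₀.
  3. Walk through sorted points, maintaining a stack; pop the top while the last three entries make a non-left turn (cross product ≤ 0).
  4. Final stack is the convex hull in CCW order: (-6, -9), (10, -5), (6, 8), (-9, 6), (-9, 5).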